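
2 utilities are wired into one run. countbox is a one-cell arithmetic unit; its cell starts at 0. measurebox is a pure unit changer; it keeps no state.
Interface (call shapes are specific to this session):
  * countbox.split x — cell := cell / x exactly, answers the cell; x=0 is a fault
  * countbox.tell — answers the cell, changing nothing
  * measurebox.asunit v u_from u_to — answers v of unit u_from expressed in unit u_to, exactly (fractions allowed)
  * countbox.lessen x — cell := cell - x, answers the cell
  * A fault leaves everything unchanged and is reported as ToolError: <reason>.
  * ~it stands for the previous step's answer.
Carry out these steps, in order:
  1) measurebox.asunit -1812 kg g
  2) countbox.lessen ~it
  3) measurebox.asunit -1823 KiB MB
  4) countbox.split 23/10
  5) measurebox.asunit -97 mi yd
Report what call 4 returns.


Do: measurebox.asunit[v=-1812; u_from=kg; u_to=g]
See: -1812000
Do: countbox.lessen[x=~it]
See: 1812000
Do: measurebox.asunit[v=-1823; u_from=KiB; u_to=MB]
See: -29168/15625
Do: countbox.split[x=23/10]
See: 18120000/23
Do: measurebox.asunit[v=-97; u_from=mi; u_to=yd]
See: -170720

Answer: 18120000/23


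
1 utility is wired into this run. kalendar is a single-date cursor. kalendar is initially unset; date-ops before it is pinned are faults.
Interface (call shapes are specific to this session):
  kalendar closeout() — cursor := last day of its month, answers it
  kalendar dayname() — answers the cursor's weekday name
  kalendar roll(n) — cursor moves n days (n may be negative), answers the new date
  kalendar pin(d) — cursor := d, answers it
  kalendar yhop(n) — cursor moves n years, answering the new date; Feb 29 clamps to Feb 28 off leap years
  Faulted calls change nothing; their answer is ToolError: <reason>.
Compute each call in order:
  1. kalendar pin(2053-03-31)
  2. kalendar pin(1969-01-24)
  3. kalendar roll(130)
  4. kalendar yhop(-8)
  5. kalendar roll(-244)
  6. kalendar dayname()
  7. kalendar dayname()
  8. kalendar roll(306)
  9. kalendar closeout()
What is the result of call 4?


-> kalendar pin(2053-03-31)
<- 2053-03-31
-> kalendar pin(1969-01-24)
<- 1969-01-24
-> kalendar roll(130)
<- 1969-06-03
-> kalendar yhop(-8)
<- 1961-06-03
-> kalendar roll(-244)
<- 1960-10-02
-> kalendar dayname()
<- Sunday
-> kalendar dayname()
<- Sunday
-> kalendar roll(306)
<- 1961-08-04
-> kalendar closeout()
<- 1961-08-31

Answer: 1961-06-03


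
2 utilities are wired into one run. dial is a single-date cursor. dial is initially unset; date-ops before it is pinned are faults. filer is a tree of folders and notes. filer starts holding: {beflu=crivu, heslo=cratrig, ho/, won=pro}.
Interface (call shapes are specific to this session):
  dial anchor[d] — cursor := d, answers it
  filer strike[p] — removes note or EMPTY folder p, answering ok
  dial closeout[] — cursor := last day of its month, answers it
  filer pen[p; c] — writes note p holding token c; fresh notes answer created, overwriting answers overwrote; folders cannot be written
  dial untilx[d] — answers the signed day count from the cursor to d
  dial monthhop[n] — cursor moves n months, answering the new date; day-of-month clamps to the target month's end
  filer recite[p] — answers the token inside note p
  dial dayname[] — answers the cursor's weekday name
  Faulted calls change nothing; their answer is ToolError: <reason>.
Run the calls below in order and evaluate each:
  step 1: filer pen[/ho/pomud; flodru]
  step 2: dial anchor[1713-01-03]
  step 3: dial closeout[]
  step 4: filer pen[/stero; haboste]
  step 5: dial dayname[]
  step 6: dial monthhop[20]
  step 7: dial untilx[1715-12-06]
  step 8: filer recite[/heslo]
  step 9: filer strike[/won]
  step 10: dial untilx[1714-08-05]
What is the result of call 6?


Answer: 1714-09-30

Derivation:
·→ filer pen(p=/ho/pomud, c=flodru)
·← created
·→ dial anchor(d=1713-01-03)
·← 1713-01-03
·→ dial closeout()
·← 1713-01-31
·→ filer pen(p=/stero, c=haboste)
·← created
·→ dial dayname()
·← Tuesday
·→ dial monthhop(n=20)
·← 1714-09-30
·→ dial untilx(d=1715-12-06)
·← 432
·→ filer recite(p=/heslo)
·← cratrig
·→ filer strike(p=/won)
·← ok
·→ dial untilx(d=1714-08-05)
·← -56


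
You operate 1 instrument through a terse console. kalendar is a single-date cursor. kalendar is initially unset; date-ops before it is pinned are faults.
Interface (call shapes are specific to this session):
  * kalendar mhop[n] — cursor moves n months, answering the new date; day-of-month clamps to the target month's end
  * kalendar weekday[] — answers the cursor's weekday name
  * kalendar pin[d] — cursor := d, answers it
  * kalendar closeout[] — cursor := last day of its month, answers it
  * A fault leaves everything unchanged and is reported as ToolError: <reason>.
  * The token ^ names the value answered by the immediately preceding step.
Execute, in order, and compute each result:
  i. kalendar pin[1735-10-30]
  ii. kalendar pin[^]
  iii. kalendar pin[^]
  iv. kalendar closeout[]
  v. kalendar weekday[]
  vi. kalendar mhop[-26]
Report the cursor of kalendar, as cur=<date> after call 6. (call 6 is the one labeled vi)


→ kalendar pin(d: 1735-10-30)
← 1735-10-30
→ kalendar pin(d: ^)
← 1735-10-30
→ kalendar pin(d: ^)
← 1735-10-30
→ kalendar closeout()
← 1735-10-31
→ kalendar weekday()
← Monday
→ kalendar mhop(n: -26)
← 1733-08-31

Answer: cur=1733-08-31


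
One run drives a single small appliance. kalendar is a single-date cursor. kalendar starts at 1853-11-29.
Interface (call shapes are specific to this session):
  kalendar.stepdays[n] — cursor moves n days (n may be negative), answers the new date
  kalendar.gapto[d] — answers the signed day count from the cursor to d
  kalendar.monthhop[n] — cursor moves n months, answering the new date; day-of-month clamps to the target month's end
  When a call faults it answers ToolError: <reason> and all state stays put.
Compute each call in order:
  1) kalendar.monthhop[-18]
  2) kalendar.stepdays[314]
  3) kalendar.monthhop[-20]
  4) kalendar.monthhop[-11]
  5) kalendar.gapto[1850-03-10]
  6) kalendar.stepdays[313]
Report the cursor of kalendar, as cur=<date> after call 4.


;; kalendar.monthhop(n: -18) == 1852-05-29
;; kalendar.stepdays(n: 314) == 1853-04-08
;; kalendar.monthhop(n: -20) == 1851-08-08
;; kalendar.monthhop(n: -11) == 1850-09-08
;; kalendar.gapto(d: 1850-03-10) == -182
;; kalendar.stepdays(n: 313) == 1851-07-18

Answer: cur=1850-09-08


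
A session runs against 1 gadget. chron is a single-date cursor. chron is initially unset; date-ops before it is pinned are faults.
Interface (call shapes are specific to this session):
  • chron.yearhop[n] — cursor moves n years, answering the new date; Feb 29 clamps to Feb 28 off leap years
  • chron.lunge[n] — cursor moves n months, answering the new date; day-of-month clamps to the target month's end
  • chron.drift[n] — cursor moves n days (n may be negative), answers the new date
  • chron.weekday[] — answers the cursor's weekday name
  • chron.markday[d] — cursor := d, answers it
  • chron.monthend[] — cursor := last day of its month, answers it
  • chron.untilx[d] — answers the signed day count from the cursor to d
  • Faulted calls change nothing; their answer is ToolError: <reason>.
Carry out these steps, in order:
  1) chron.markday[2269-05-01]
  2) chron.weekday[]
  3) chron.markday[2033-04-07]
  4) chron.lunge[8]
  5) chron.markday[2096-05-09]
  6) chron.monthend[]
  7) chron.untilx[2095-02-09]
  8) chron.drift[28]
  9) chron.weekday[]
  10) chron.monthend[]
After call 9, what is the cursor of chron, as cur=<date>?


CALL chron.markday[d='2269-05-01']
RET  2269-05-01
CALL chron.weekday[]
RET  Saturday
CALL chron.markday[d='2033-04-07']
RET  2033-04-07
CALL chron.lunge[n='8']
RET  2033-12-07
CALL chron.markday[d='2096-05-09']
RET  2096-05-09
CALL chron.monthend[]
RET  2096-05-31
CALL chron.untilx[d='2095-02-09']
RET  -477
CALL chron.drift[n='28']
RET  2096-06-28
CALL chron.weekday[]
RET  Thursday
CALL chron.monthend[]
RET  2096-06-30

Answer: cur=2096-06-28


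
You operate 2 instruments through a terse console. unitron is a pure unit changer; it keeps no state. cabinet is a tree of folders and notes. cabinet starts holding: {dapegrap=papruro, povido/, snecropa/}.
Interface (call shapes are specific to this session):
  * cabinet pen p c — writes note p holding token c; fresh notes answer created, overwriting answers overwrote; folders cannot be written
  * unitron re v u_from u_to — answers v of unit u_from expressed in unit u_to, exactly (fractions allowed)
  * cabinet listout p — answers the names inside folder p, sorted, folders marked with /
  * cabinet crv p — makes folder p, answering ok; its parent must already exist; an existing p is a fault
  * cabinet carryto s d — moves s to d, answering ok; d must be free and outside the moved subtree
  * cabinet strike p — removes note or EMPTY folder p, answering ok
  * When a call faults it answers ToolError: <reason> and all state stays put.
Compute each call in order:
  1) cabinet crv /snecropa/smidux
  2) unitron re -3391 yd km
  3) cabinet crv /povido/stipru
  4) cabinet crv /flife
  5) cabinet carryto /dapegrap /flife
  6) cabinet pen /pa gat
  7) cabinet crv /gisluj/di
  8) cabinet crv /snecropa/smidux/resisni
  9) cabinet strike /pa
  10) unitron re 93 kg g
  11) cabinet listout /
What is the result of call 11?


Answer: [dapegrap, flife/, povido/, snecropa/]

Derivation:
Do: cabinet crv[p: /snecropa/smidux]
See: ok
Do: unitron re[v: -3391; u_from: yd; u_to: km]
See: -3875913/1250000
Do: cabinet crv[p: /povido/stipru]
See: ok
Do: cabinet crv[p: /flife]
See: ok
Do: cabinet carryto[s: /dapegrap; d: /flife]
See: ToolError: exists
Do: cabinet pen[p: /pa; c: gat]
See: created
Do: cabinet crv[p: /gisluj/di]
See: ToolError: no parent
Do: cabinet crv[p: /snecropa/smidux/resisni]
See: ok
Do: cabinet strike[p: /pa]
See: ok
Do: unitron re[v: 93; u_from: kg; u_to: g]
See: 93000
Do: cabinet listout[p: /]
See: [dapegrap, flife/, povido/, snecropa/]


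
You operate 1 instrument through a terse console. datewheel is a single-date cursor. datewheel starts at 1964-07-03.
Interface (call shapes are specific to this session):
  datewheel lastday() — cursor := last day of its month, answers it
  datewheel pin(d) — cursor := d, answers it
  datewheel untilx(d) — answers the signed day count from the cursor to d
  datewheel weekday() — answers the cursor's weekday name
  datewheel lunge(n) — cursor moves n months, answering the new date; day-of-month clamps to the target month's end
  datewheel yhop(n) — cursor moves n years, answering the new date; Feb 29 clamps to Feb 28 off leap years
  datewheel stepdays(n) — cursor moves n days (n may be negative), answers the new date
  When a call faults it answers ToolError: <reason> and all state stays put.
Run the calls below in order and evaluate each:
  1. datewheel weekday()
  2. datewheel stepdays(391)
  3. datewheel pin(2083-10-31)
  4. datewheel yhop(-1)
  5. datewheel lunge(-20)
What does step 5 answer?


-- datewheel weekday() -> Friday
-- datewheel stepdays(n→391) -> 1965-07-29
-- datewheel pin(d→2083-10-31) -> 2083-10-31
-- datewheel yhop(n→-1) -> 2082-10-31
-- datewheel lunge(n→-20) -> 2081-02-28

Answer: 2081-02-28


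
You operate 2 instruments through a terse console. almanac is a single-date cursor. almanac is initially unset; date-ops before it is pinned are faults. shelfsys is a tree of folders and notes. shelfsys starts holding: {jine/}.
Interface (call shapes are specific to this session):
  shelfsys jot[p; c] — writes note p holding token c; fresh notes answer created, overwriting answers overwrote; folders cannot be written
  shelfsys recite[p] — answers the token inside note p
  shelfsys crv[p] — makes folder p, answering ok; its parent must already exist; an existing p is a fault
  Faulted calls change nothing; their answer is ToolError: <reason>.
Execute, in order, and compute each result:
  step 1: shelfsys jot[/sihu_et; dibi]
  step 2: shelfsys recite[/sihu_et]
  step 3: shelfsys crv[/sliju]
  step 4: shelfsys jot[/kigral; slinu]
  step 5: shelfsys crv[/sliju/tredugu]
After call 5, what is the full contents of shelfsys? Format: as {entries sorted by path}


Answer: {jine/, kigral=slinu, sihu_et=dibi, sliju/, sliju/tredugu/}

Derivation:
! shelfsys jot(p: /sihu_et, c: dibi) ~> created
! shelfsys recite(p: /sihu_et) ~> dibi
! shelfsys crv(p: /sliju) ~> ok
! shelfsys jot(p: /kigral, c: slinu) ~> created
! shelfsys crv(p: /sliju/tredugu) ~> ok


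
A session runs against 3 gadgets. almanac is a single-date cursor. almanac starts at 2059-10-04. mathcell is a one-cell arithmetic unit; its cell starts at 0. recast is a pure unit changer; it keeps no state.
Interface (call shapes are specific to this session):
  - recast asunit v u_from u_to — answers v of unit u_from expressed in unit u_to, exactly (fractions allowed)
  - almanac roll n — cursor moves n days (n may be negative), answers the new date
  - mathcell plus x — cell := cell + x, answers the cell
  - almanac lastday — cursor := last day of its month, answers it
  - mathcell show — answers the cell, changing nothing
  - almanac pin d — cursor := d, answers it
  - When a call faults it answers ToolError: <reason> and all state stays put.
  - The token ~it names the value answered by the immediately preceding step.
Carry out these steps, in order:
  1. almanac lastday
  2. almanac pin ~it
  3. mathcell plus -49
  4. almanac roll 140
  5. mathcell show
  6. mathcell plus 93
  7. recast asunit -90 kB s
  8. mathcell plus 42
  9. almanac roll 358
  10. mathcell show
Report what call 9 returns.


·→ almanac lastday()
·← 2059-10-31
·→ almanac pin(~it)
·← 2059-10-31
·→ mathcell plus(-49)
·← -49
·→ almanac roll(140)
·← 2060-03-19
·→ mathcell show()
·← -49
·→ mathcell plus(93)
·← 44
·→ recast asunit(-90, kB, s)
·← ToolError: incompatible units
·→ mathcell plus(42)
·← 86
·→ almanac roll(358)
·← 2061-03-12
·→ mathcell show()
·← 86

Answer: 2061-03-12


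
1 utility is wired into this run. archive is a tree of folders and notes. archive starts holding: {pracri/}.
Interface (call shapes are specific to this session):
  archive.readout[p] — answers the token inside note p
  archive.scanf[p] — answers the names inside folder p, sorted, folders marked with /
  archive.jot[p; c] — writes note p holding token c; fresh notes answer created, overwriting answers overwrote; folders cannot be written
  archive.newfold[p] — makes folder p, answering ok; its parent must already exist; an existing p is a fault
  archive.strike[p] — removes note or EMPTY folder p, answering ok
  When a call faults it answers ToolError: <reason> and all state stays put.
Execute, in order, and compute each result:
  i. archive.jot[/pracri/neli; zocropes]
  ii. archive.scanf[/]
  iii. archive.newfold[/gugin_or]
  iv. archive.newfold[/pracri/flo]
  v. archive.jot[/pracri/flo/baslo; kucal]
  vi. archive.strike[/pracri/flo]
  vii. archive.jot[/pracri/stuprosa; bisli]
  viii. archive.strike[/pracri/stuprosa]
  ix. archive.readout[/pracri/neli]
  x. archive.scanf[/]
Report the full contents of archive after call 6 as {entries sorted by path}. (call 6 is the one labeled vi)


Answer: {gugin_or/, pracri/, pracri/flo/, pracri/flo/baslo=kucal, pracri/neli=zocropes}

Derivation:
==> archive.jot(p: /pracri/neli, c: zocropes)
<== created
==> archive.scanf(p: /)
<== [pracri/]
==> archive.newfold(p: /gugin_or)
<== ok
==> archive.newfold(p: /pracri/flo)
<== ok
==> archive.jot(p: /pracri/flo/baslo, c: kucal)
<== created
==> archive.strike(p: /pracri/flo)
<== ToolError: not empty
==> archive.jot(p: /pracri/stuprosa, c: bisli)
<== created
==> archive.strike(p: /pracri/stuprosa)
<== ok
==> archive.readout(p: /pracri/neli)
<== zocropes
==> archive.scanf(p: /)
<== [gugin_or/, pracri/]


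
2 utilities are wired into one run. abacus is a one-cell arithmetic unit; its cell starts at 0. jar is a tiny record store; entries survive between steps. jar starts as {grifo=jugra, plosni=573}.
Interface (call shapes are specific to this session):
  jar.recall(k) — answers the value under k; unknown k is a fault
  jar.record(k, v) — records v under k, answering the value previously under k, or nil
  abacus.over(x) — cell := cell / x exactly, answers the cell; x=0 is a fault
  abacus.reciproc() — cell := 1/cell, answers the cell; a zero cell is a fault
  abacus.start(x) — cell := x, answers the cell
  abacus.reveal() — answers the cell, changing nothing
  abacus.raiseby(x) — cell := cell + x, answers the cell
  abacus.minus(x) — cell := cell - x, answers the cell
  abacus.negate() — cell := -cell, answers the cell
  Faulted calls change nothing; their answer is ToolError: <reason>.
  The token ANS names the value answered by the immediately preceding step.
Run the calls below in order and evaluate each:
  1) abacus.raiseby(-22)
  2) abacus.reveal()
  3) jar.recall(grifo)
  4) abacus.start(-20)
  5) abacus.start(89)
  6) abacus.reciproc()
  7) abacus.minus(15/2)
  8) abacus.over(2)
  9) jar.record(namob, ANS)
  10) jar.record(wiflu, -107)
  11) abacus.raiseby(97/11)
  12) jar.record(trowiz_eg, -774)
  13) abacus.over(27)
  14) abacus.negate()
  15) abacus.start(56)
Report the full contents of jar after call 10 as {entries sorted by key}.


Answer: {grifo=jugra, namob=-1333/356, plosni=573, wiflu=-107}

Derivation:
# 1. abacus.raiseby(x: -22) => -22
# 2. abacus.reveal() => -22
# 3. jar.recall(k: grifo) => jugra
# 4. abacus.start(x: -20) => -20
# 5. abacus.start(x: 89) => 89
# 6. abacus.reciproc() => 1/89
# 7. abacus.minus(x: 15/2) => -1333/178
# 8. abacus.over(x: 2) => -1333/356
# 9. jar.record(k: namob, v: ANS) => nil
# 10. jar.record(k: wiflu, v: -107) => nil
# 11. abacus.raiseby(x: 97/11) => 19869/3916
# 12. jar.record(k: trowiz_eg, v: -774) => nil
# 13. abacus.over(x: 27) => 6623/35244
# 14. abacus.negate() => -6623/35244
# 15. abacus.start(x: 56) => 56


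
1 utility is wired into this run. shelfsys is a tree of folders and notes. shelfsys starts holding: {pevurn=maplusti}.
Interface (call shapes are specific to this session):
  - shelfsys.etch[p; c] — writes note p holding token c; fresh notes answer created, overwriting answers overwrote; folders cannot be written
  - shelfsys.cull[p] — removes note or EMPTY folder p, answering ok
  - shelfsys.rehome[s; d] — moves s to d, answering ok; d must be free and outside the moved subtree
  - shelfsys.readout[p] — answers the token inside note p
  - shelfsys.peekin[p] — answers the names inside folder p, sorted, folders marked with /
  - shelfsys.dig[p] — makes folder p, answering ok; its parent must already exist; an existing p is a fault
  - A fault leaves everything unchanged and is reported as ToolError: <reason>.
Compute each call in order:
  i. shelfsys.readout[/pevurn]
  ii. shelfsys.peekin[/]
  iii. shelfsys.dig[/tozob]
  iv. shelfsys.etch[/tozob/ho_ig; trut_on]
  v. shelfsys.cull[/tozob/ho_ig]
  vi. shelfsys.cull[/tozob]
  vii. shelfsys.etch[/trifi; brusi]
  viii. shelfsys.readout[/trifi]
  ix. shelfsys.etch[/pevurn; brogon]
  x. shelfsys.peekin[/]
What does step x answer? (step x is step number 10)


→ readout(p→/pevurn)
← maplusti
→ peekin(p→/)
← [pevurn]
→ dig(p→/tozob)
← ok
→ etch(p→/tozob/ho_ig, c→trut_on)
← created
→ cull(p→/tozob/ho_ig)
← ok
→ cull(p→/tozob)
← ok
→ etch(p→/trifi, c→brusi)
← created
→ readout(p→/trifi)
← brusi
→ etch(p→/pevurn, c→brogon)
← overwrote
→ peekin(p→/)
← [pevurn, trifi]

Answer: [pevurn, trifi]


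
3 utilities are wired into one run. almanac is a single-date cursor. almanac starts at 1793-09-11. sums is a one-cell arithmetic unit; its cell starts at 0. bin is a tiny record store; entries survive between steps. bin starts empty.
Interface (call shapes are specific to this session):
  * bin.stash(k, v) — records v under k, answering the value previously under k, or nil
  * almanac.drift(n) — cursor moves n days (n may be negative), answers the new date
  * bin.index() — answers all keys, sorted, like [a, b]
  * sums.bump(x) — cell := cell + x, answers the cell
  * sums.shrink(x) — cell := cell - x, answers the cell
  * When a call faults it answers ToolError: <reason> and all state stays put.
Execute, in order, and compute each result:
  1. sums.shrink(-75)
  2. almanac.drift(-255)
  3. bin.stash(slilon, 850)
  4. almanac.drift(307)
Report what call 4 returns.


Answer: 1793-11-02

Derivation:
Do: sums.shrink[-75]
See: 75
Do: almanac.drift[-255]
See: 1792-12-30
Do: bin.stash[slilon; 850]
See: nil
Do: almanac.drift[307]
See: 1793-11-02


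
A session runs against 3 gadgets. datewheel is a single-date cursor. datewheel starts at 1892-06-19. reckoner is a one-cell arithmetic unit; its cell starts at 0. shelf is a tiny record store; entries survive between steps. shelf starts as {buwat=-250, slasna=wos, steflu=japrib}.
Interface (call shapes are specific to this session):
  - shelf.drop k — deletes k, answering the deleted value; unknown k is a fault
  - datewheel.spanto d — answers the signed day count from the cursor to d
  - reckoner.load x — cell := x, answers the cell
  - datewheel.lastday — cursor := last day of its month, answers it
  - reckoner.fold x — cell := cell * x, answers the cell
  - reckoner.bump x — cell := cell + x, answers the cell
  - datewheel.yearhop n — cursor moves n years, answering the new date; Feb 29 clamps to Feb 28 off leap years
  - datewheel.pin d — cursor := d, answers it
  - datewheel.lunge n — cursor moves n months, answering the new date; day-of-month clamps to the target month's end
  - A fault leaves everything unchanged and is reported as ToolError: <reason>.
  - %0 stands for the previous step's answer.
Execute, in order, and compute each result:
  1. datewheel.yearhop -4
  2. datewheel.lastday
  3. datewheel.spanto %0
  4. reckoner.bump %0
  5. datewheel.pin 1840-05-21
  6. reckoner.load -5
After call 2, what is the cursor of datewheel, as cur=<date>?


-- 1. yearhop(n=-4) == 1888-06-19
-- 2. lastday() == 1888-06-30
-- 3. spanto(d=%0) == 0
-- 4. bump(x=%0) == 0
-- 5. pin(d=1840-05-21) == 1840-05-21
-- 6. load(x=-5) == -5

Answer: cur=1888-06-30


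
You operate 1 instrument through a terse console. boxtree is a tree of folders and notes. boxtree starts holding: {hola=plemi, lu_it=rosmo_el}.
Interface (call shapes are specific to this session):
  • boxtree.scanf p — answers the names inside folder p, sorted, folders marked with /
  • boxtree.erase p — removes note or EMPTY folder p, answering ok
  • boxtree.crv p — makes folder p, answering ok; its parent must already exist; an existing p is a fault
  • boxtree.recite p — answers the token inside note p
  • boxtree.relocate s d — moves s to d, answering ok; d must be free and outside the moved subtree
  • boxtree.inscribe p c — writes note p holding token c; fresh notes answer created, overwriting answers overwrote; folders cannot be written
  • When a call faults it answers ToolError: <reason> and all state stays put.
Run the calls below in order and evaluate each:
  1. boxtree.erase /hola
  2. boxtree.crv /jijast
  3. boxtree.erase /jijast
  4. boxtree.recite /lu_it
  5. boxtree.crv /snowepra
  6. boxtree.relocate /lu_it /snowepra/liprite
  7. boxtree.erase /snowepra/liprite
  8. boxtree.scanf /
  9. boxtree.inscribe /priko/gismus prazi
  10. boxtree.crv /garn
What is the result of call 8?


% boxtree.erase p=/hola
= ok
% boxtree.crv p=/jijast
= ok
% boxtree.erase p=/jijast
= ok
% boxtree.recite p=/lu_it
= rosmo_el
% boxtree.crv p=/snowepra
= ok
% boxtree.relocate s=/lu_it d=/snowepra/liprite
= ok
% boxtree.erase p=/snowepra/liprite
= ok
% boxtree.scanf p=/
= [snowepra/]
% boxtree.inscribe p=/priko/gismus c=prazi
= ToolError: no parent
% boxtree.crv p=/garn
= ok

Answer: [snowepra/]


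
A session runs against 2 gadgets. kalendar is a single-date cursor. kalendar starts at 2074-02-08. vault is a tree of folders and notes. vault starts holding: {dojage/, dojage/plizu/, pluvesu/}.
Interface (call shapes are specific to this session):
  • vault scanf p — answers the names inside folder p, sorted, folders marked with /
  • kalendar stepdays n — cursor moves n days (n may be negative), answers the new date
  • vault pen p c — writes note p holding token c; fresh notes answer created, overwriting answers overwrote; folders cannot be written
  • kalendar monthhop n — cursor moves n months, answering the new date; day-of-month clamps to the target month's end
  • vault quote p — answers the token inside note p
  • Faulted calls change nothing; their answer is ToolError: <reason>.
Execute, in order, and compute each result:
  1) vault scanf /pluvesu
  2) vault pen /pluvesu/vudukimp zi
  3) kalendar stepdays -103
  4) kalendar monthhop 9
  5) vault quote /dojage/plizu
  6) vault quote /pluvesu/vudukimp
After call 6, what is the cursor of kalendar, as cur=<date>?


→ vault scanf(/pluvesu)
← []
→ vault pen(/pluvesu/vudukimp, zi)
← created
→ kalendar stepdays(-103)
← 2073-10-28
→ kalendar monthhop(9)
← 2074-07-28
→ vault quote(/dojage/plizu)
← ToolError: is a directory
→ vault quote(/pluvesu/vudukimp)
← zi

Answer: cur=2074-07-28


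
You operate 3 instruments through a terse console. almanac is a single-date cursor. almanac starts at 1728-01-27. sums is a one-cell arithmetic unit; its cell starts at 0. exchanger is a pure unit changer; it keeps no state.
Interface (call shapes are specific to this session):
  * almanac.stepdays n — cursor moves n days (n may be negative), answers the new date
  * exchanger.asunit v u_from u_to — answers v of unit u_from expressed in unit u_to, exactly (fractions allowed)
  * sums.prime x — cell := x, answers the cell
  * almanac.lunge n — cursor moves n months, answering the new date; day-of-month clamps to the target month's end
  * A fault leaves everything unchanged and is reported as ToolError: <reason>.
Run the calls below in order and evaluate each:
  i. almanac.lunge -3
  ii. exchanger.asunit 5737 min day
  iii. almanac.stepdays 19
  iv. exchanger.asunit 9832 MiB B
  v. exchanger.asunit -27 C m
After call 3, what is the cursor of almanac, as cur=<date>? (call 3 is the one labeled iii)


Do: lunge[n: -3]
See: 1727-10-27
Do: asunit[v: 5737; u_from: min; u_to: day]
See: 5737/1440
Do: stepdays[n: 19]
See: 1727-11-15
Do: asunit[v: 9832; u_from: MiB; u_to: B]
See: 10309599232
Do: asunit[v: -27; u_from: C; u_to: m]
See: ToolError: incompatible units

Answer: cur=1727-11-15


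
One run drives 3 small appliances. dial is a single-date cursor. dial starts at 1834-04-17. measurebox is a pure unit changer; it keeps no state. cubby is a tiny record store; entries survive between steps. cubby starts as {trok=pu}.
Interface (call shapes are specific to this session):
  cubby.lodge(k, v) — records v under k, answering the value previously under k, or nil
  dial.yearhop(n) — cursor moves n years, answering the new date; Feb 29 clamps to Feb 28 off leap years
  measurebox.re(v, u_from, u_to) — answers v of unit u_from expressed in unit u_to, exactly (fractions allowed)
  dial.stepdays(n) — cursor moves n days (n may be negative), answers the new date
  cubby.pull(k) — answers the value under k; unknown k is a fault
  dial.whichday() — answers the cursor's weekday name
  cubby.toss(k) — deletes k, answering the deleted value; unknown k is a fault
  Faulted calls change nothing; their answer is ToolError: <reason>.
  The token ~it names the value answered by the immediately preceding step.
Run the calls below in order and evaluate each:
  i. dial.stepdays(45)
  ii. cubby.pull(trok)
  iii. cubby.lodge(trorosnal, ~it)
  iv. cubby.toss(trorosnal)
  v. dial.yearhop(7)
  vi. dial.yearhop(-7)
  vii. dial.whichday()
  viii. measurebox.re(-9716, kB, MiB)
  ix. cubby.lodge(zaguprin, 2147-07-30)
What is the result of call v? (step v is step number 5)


Answer: 1841-06-01

Derivation:
>> dial.stepdays(45)
<< 1834-06-01
>> cubby.pull(trok)
<< pu
>> cubby.lodge(trorosnal, ~it)
<< nil
>> cubby.toss(trorosnal)
<< pu
>> dial.yearhop(7)
<< 1841-06-01
>> dial.yearhop(-7)
<< 1834-06-01
>> dial.whichday()
<< Sunday
>> measurebox.re(-9716, kB, MiB)
<< -303625/32768
>> cubby.lodge(zaguprin, 2147-07-30)
<< nil


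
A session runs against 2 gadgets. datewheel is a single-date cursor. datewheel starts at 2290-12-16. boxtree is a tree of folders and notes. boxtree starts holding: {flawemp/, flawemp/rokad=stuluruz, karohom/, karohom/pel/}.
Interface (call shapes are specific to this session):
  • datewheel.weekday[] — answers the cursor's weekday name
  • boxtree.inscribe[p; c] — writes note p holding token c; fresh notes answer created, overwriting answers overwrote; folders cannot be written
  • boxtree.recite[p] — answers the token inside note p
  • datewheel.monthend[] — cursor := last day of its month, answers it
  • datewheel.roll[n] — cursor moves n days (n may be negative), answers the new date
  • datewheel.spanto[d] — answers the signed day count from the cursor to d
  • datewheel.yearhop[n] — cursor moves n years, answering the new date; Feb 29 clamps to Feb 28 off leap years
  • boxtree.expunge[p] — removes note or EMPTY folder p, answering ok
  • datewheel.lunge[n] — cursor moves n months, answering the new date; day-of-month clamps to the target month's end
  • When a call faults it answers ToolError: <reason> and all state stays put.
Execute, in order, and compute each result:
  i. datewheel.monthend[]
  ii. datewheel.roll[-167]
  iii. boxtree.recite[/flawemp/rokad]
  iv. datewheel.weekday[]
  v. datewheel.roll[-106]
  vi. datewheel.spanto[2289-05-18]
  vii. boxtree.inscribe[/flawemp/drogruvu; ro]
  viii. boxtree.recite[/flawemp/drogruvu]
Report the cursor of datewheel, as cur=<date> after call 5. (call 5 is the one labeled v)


Answer: cur=2290-04-02

Derivation:
Now I run datewheel.monthend, → 2290-12-31.
I invoke datewheel.roll passing n=-167, → 2290-07-17.
I use boxtree.recite passing p=/flawemp/rokad, and see stuluruz.
Next I call datewheel.weekday, → Thursday.
I call datewheel.roll passing n=-106: 2290-04-02.
I run datewheel.spanto passing d=2289-05-18, yielding -319.
I use boxtree.inscribe passing p=/flawemp/drogruvu, c=ro, and see created.
Now I run boxtree.recite passing p=/flawemp/drogruvu, — result: ro.


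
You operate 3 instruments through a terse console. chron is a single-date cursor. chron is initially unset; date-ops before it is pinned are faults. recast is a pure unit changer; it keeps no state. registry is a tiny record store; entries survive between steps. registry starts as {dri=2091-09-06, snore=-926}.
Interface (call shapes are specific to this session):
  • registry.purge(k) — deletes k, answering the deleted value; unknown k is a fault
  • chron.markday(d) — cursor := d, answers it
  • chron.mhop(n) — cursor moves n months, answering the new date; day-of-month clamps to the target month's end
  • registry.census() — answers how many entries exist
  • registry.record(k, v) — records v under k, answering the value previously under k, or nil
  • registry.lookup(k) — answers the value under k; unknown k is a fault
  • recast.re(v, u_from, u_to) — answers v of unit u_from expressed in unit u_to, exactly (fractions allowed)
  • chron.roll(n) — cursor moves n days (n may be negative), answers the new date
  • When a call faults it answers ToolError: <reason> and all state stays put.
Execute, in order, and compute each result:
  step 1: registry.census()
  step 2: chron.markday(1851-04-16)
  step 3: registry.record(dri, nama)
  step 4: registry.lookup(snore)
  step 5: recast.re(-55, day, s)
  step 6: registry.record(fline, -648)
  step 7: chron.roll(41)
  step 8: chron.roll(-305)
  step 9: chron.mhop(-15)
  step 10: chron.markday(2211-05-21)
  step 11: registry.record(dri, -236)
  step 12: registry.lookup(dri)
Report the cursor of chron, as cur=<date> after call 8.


Answer: cur=1850-07-26

Derivation:
;; registry.census() : 2
;; chron.markday(d→1851-04-16) : 1851-04-16
;; registry.record(k→dri, v→nama) : 2091-09-06
;; registry.lookup(k→snore) : -926
;; recast.re(v→-55, u_from→day, u_to→s) : -4752000
;; registry.record(k→fline, v→-648) : nil
;; chron.roll(n→41) : 1851-05-27
;; chron.roll(n→-305) : 1850-07-26
;; chron.mhop(n→-15) : 1849-04-26
;; chron.markday(d→2211-05-21) : 2211-05-21
;; registry.record(k→dri, v→-236) : nama
;; registry.lookup(k→dri) : -236


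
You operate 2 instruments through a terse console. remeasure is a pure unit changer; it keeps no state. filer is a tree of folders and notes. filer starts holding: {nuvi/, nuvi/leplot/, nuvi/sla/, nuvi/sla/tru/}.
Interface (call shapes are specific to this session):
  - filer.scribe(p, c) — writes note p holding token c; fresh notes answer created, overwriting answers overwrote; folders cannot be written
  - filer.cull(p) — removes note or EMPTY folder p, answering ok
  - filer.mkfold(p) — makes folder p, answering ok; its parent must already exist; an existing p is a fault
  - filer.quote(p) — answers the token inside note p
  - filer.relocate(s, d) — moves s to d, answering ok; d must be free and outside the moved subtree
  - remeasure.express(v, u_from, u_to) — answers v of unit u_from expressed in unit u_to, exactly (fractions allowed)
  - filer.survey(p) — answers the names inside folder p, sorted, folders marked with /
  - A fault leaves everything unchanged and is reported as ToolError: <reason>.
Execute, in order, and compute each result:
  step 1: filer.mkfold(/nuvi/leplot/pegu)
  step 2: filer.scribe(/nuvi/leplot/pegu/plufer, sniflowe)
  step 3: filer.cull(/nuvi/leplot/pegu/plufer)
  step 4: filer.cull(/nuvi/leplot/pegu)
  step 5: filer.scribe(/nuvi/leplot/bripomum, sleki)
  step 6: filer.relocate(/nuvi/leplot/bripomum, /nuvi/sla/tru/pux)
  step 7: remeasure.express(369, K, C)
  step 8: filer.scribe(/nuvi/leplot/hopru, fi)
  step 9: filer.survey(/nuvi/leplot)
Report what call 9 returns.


Answer: [hopru]

Derivation:
Act: mkfold[p='/nuvi/leplot/pegu']
Obs: ok
Act: scribe[p='/nuvi/leplot/pegu/plufer'; c='sniflowe']
Obs: created
Act: cull[p='/nuvi/leplot/pegu/plufer']
Obs: ok
Act: cull[p='/nuvi/leplot/pegu']
Obs: ok
Act: scribe[p='/nuvi/leplot/bripomum'; c='sleki']
Obs: created
Act: relocate[s='/nuvi/leplot/bripomum'; d='/nuvi/sla/tru/pux']
Obs: ok
Act: express[v='369'; u_from='K'; u_to='C']
Obs: 1917/20
Act: scribe[p='/nuvi/leplot/hopru'; c='fi']
Obs: created
Act: survey[p='/nuvi/leplot']
Obs: [hopru]


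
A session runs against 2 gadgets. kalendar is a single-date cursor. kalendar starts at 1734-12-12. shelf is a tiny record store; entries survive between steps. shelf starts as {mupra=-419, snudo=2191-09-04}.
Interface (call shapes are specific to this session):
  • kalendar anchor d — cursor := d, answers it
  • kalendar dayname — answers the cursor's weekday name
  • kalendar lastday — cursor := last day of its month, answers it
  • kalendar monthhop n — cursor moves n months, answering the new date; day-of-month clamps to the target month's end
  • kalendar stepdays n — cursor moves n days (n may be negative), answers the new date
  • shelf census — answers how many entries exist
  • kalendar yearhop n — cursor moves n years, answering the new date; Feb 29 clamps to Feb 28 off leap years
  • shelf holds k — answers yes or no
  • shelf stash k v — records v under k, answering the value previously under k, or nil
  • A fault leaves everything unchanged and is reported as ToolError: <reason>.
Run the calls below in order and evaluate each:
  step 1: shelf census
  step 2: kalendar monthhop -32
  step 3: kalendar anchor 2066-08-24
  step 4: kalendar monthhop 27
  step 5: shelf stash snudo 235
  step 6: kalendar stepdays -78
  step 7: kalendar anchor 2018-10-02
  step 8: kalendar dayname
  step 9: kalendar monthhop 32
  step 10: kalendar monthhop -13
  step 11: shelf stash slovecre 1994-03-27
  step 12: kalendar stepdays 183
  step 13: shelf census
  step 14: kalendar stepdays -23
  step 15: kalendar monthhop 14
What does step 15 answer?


Answer: 2021-12-09

Derivation:
-> shelf census()
<- 2
-> kalendar monthhop(n=-32)
<- 1732-04-12
-> kalendar anchor(d=2066-08-24)
<- 2066-08-24
-> kalendar monthhop(n=27)
<- 2068-11-24
-> shelf stash(k=snudo, v=235)
<- 2191-09-04
-> kalendar stepdays(n=-78)
<- 2068-09-07
-> kalendar anchor(d=2018-10-02)
<- 2018-10-02
-> kalendar dayname()
<- Tuesday
-> kalendar monthhop(n=32)
<- 2021-06-02
-> kalendar monthhop(n=-13)
<- 2020-05-02
-> shelf stash(k=slovecre, v=1994-03-27)
<- nil
-> kalendar stepdays(n=183)
<- 2020-11-01
-> shelf census()
<- 3
-> kalendar stepdays(n=-23)
<- 2020-10-09
-> kalendar monthhop(n=14)
<- 2021-12-09


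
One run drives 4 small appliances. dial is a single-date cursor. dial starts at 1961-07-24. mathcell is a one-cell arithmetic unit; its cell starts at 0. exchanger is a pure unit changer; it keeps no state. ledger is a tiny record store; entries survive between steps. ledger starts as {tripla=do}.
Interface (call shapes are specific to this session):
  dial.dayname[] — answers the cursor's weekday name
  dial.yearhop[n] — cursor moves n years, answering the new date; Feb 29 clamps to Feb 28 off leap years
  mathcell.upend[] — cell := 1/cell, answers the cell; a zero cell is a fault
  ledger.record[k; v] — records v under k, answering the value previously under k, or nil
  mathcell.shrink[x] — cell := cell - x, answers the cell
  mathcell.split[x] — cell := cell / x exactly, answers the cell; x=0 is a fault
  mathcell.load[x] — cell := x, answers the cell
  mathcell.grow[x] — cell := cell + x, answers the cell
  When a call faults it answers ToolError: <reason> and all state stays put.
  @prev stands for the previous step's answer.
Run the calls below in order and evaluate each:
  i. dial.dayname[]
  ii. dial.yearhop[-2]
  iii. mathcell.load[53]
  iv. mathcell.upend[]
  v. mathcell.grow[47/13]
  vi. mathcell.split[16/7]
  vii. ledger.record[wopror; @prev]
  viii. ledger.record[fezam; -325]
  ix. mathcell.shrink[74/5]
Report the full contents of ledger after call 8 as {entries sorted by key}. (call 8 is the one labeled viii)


$ dial.dayname
[out] Monday
$ dial.yearhop n→-2
[out] 1959-07-24
$ mathcell.load x→53
[out] 53
$ mathcell.upend
[out] 1/53
$ mathcell.grow x→47/13
[out] 2504/689
$ mathcell.split x→16/7
[out] 2191/1378
$ ledger.record k→wopror v→@prev
[out] nil
$ ledger.record k→fezam v→-325
[out] nil
$ mathcell.shrink x→74/5
[out] -91017/6890

Answer: {fezam=-325, tripla=do, wopror=2191/1378}


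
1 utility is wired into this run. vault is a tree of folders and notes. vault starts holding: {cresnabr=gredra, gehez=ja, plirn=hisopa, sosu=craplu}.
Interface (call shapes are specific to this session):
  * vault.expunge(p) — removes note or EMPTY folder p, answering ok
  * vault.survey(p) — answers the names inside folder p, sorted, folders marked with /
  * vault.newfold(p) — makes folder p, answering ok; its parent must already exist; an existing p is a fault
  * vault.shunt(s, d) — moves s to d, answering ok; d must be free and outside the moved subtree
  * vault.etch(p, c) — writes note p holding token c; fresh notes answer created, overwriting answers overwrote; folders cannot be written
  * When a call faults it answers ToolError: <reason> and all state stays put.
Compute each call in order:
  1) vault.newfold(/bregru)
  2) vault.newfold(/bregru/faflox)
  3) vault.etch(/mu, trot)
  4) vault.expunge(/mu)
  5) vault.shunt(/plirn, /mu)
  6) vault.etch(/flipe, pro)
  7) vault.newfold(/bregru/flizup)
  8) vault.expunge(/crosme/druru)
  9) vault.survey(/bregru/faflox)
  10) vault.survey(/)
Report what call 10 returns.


Answer: [bregru/, cresnabr, flipe, gehez, mu, sosu]

Derivation:
→ newfold(p→/bregru)
← ok
→ newfold(p→/bregru/faflox)
← ok
→ etch(p→/mu, c→trot)
← created
→ expunge(p→/mu)
← ok
→ shunt(s→/plirn, d→/mu)
← ok
→ etch(p→/flipe, c→pro)
← created
→ newfold(p→/bregru/flizup)
← ok
→ expunge(p→/crosme/druru)
← ToolError: not found
→ survey(p→/bregru/faflox)
← []
→ survey(p→/)
← [bregru/, cresnabr, flipe, gehez, mu, sosu]
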